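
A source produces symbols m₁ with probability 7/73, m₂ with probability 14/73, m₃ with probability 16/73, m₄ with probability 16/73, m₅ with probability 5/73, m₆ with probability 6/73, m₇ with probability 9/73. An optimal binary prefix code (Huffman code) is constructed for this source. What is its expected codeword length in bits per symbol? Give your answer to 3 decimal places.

2.712 bits/symbol

Repeatedly combine the two least-probable nodes; the expected code length is the sum of the merged weights.
merge 5/73 + 6/73 → 11/73
merge 7/73 + 9/73 → 16/73
merge 11/73 + 14/73 → 25/73
merge 16/73 + 16/73 → 32/73
merge 16/73 + 25/73 → 41/73
merge 32/73 + 41/73 → 1
L = 11/73 + 16/73 + 25/73 + 32/73 + 41/73 + 1 = 198/73 ≈ 2.712 bits/symbol.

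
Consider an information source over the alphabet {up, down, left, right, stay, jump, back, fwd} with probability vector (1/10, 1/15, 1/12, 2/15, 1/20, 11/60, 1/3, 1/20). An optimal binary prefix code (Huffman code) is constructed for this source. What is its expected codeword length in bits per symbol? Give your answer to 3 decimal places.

2.733 bits/symbol

Repeatedly combine the two least-probable nodes; the expected code length is the sum of the merged weights.
merge 1/20 + 1/20 → 1/10
merge 1/15 + 1/12 → 3/20
merge 1/10 + 1/10 → 1/5
merge 2/15 + 3/20 → 17/60
merge 11/60 + 1/5 → 23/60
merge 17/60 + 1/3 → 37/60
merge 23/60 + 37/60 → 1
L = 1/10 + 3/20 + 1/5 + 17/60 + 23/60 + 37/60 + 1 = 41/15 ≈ 2.733 bits/symbol.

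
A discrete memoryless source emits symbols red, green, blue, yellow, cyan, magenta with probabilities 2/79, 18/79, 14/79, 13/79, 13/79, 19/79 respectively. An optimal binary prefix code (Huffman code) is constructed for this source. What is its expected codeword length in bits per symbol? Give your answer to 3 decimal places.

Repeatedly combine the two least-probable nodes; the expected code length is the sum of the merged weights.
merge 2/79 + 13/79 → 15/79
merge 13/79 + 14/79 → 27/79
merge 15/79 + 18/79 → 33/79
merge 19/79 + 27/79 → 46/79
merge 33/79 + 46/79 → 1
L = 15/79 + 27/79 + 33/79 + 46/79 + 1 = 200/79 ≈ 2.532 bits/symbol.

2.532 bits/symbol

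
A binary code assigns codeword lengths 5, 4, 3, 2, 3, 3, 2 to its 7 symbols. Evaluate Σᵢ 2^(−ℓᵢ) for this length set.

0.96875

With common denominator 2^5 = 32: Σ 2^(−ℓᵢ) = 1/32 + 2/32 + 4/32 + 8/32 + 4/32 + 4/32 + 8/32 = 31/32 = 0.96875.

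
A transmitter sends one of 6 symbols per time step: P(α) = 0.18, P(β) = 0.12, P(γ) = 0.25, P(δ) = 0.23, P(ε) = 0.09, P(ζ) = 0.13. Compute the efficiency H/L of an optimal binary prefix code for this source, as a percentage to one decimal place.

99.0%

Entropy H = −Σ p log₂ p ≈ 2.4953 bits.
Huffman merges: 9/100+3/25→21/100; 13/100+9/50→31/100; 21/100+23/100→11/25; 1/4+31/100→14/25; 11/25+14/25→1. L = 63/25 ≈ 2.5200.
Efficiency = H/L = 2.4953/2.5200 = 99.0%.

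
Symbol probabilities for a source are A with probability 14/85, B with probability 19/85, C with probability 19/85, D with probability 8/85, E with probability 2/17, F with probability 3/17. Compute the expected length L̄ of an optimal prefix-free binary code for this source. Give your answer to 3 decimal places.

2.553 bits/symbol

Repeatedly combine the two least-probable nodes; the expected code length is the sum of the merged weights.
merge 8/85 + 2/17 → 18/85
merge 14/85 + 3/17 → 29/85
merge 18/85 + 19/85 → 37/85
merge 19/85 + 29/85 → 48/85
merge 37/85 + 48/85 → 1
L = 18/85 + 29/85 + 37/85 + 48/85 + 1 = 217/85 ≈ 2.553 bits/symbol.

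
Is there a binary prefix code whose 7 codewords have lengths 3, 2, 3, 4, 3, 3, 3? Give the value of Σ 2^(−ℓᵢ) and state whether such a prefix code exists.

With common denominator 2^4 = 16: Σ 2^(−ℓᵢ) = 2/16 + 4/16 + 2/16 + 1/16 + 2/16 + 2/16 + 2/16 = 15/16 = 0.9375.
Kraft's inequality requires Σ ≤ 1; here Σ = 0.9375 ≤ 1, so such a prefix code exists.

0.9375; yes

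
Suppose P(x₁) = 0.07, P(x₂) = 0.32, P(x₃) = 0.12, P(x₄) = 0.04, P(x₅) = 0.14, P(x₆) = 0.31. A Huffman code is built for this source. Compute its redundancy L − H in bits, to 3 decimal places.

Entropy H = −Σ p log₂ p ≈ 2.2683 bits.
Huffman merges: 1/25+7/100→11/100; 11/100+3/25→23/100; 7/50+23/100→37/100; 31/100+8/25→63/100; 37/100+63/100→1. L = 117/50 ≈ 2.3400.
L − H = 2.3400 − 2.2683 = 0.072 bits.

0.072 bits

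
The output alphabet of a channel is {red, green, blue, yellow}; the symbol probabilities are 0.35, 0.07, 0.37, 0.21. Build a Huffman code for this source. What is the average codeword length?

Repeatedly combine the two least-probable nodes; the expected code length is the sum of the merged weights.
merge 7/100 + 21/100 → 7/25
merge 7/25 + 7/20 → 63/100
merge 37/100 + 63/100 → 1
L = 7/25 + 63/100 + 1 = 191/100 = 1.91 bits/symbol.

1.91 bits/symbol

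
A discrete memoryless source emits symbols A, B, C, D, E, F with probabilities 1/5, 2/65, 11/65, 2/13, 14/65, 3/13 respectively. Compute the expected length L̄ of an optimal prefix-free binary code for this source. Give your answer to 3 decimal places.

Repeatedly combine the two least-probable nodes; the expected code length is the sum of the merged weights.
merge 2/65 + 2/13 → 12/65
merge 11/65 + 12/65 → 23/65
merge 1/5 + 14/65 → 27/65
merge 3/13 + 23/65 → 38/65
merge 27/65 + 38/65 → 1
L = 12/65 + 23/65 + 27/65 + 38/65 + 1 = 33/13 ≈ 2.538 bits/symbol.

2.538 bits/symbol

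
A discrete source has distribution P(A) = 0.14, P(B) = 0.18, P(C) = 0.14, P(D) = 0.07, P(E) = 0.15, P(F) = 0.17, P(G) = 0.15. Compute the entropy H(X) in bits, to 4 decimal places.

2.7638 bits

H = −Σ pᵢ log₂ pᵢ.
−0.14·log₂(0.14) = 0.3971
−0.18·log₂(0.18) = 0.4453
−0.14·log₂(0.14) = 0.3971
−0.07·log₂(0.07) = 0.2686
−0.15·log₂(0.15) = 0.4105
−0.17·log₂(0.17) = 0.4346
−0.15·log₂(0.15) = 0.4105
Sum ≈ 2.7638 → 2.7638 bits.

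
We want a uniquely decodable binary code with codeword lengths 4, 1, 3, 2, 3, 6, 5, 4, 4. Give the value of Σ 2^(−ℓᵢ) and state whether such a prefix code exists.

1.234375; no

With common denominator 2^6 = 64: Σ 2^(−ℓᵢ) = 4/64 + 32/64 + 8/64 + 16/64 + 8/64 + 1/64 + 2/64 + 4/64 + 4/64 = 79/64 = 1.234375.
Kraft's inequality requires Σ ≤ 1; here Σ = 1.234375 > 1, so no such prefix code exists.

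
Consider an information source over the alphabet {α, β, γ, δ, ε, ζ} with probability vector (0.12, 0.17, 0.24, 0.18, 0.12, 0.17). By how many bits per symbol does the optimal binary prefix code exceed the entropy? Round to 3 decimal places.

0.037 bits

Entropy H = −Σ p log₂ p ≈ 2.5428 bits.
Huffman merges: 3/25+3/25→6/25; 17/100+17/100→17/50; 9/50+6/25→21/50; 6/25+17/50→29/50; 21/50+29/50→1. L = 129/50 ≈ 2.5800.
L − H = 2.5800 − 2.5428 = 0.037 bits.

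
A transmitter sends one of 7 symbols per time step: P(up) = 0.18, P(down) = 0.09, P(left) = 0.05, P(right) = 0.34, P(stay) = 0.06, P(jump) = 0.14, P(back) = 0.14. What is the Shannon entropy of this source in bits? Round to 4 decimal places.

H = −Σ pᵢ log₂ pᵢ.
−0.18·log₂(0.18) = 0.4453
−0.09·log₂(0.09) = 0.3127
−0.05·log₂(0.05) = 0.2161
−0.34·log₂(0.34) = 0.5292
−0.06·log₂(0.06) = 0.2435
−0.14·log₂(0.14) = 0.3971
−0.14·log₂(0.14) = 0.3971
Sum ≈ 2.5410 → 2.5410 bits.

2.5410 bits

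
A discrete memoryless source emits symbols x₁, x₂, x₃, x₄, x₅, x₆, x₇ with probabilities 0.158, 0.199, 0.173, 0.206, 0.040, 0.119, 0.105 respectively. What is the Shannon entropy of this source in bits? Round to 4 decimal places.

2.6841 bits

H = −Σ pᵢ log₂ pᵢ.
−0.158·log₂(0.158) = 0.4206
−0.199·log₂(0.199) = 0.4635
−0.173·log₂(0.173) = 0.4379
−0.206·log₂(0.206) = 0.4695
−0.040·log₂(0.040) = 0.1858
−0.119·log₂(0.119) = 0.3654
−0.105·log₂(0.105) = 0.3414
Sum ≈ 2.6841 → 2.6841 bits.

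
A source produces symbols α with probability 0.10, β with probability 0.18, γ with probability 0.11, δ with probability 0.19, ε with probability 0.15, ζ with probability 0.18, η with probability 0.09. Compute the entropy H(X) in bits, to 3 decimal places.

H = −Σ pᵢ log₂ pᵢ.
−0.10·log₂(0.10) = 0.3322
−0.18·log₂(0.18) = 0.4453
−0.11·log₂(0.11) = 0.3503
−0.19·log₂(0.19) = 0.4552
−0.15·log₂(0.15) = 0.4105
−0.18·log₂(0.18) = 0.4453
−0.09·log₂(0.09) = 0.3127
Sum ≈ 2.7515 → 2.752 bits.

2.752 bits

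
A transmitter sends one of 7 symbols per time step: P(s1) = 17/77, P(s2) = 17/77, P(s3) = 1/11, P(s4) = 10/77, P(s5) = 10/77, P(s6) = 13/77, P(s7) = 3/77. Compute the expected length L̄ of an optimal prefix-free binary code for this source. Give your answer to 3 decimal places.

2.688 bits/symbol

Repeatedly combine the two least-probable nodes; the expected code length is the sum of the merged weights.
merge 3/77 + 1/11 → 10/77
merge 10/77 + 10/77 → 20/77
merge 10/77 + 13/77 → 23/77
merge 17/77 + 17/77 → 34/77
merge 20/77 + 23/77 → 43/77
merge 34/77 + 43/77 → 1
L = 10/77 + 20/77 + 23/77 + 34/77 + 43/77 + 1 = 207/77 ≈ 2.688 bits/symbol.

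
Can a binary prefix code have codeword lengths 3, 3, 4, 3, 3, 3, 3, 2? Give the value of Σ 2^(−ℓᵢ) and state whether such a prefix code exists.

1.0625; no

With common denominator 2^4 = 16: Σ 2^(−ℓᵢ) = 2/16 + 2/16 + 1/16 + 2/16 + 2/16 + 2/16 + 2/16 + 4/16 = 17/16 = 1.0625.
Kraft's inequality requires Σ ≤ 1; here Σ = 1.0625 > 1, so no such prefix code exists.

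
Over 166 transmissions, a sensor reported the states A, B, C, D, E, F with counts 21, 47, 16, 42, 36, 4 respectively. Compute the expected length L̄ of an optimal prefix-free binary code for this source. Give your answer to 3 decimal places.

Probabilities are the counts divided by 166.
Repeatedly combine the two least-probable nodes; the expected code length is the sum of the merged weights.
merge 2/83 + 8/83 → 10/83
merge 10/83 + 21/166 → 41/166
merge 18/83 + 41/166 → 77/166
merge 21/83 + 47/166 → 89/166
merge 77/166 + 89/166 → 1
L = 10/83 + 41/166 + 77/166 + 89/166 + 1 = 393/166 ≈ 2.367 bits/symbol.

2.367 bits/symbol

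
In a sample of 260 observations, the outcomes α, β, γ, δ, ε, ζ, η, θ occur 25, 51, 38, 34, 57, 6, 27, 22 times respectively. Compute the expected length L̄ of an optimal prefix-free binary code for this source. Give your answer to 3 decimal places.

2.888 bits/symbol

Probabilities are the counts divided by 260.
Repeatedly combine the two least-probable nodes; the expected code length is the sum of the merged weights.
merge 3/130 + 11/130 → 7/65
merge 5/52 + 27/260 → 1/5
merge 7/65 + 17/130 → 31/130
merge 19/130 + 51/260 → 89/260
merge 1/5 + 57/260 → 109/260
merge 31/130 + 89/260 → 151/260
merge 109/260 + 151/260 → 1
L = 7/65 + 1/5 + 31/130 + 89/260 + 109/260 + 151/260 + 1 = 751/260 ≈ 2.888 bits/symbol.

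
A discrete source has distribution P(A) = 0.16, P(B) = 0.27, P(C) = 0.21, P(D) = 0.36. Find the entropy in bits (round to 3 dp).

1.936 bits

H = −Σ pᵢ log₂ pᵢ.
−0.16·log₂(0.16) = 0.4230
−0.27·log₂(0.27) = 0.5100
−0.21·log₂(0.21) = 0.4728
−0.36·log₂(0.36) = 0.5306
Sum ≈ 1.9365 → 1.936 bits.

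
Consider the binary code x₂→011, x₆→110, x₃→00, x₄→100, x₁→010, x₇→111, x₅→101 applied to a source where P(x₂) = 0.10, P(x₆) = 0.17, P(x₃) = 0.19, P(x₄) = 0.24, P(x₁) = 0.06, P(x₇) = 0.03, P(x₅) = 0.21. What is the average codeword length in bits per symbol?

2.81 bits/symbol

L̄ = Σ pᵢ·ℓᵢ = 0.10·3 + 0.17·3 + 0.19·2 + 0.24·3 + 0.06·3 + 0.03·3 + 0.21·3 = 2.81 bits/symbol.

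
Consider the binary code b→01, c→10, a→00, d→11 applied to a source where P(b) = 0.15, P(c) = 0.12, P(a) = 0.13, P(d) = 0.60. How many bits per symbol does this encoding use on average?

2 bits/symbol

L̄ = Σ pᵢ·ℓᵢ = 0.15·2 + 0.12·2 + 0.13·2 + 0.60·2 = 2 bits/symbol.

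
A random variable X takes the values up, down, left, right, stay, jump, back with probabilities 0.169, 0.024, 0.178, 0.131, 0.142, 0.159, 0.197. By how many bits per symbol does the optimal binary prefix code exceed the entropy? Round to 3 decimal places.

Entropy H = −Σ p log₂ p ≈ 2.6734 bits.
Huffman merges: 3/125+131/1000→31/200; 71/500+31/200→297/1000; 159/1000+169/1000→41/125; 89/500+197/1000→3/8; 297/1000+41/125→5/8; 3/8+5/8→1. L = 139/50 ≈ 2.7800.
L − H = 2.7800 − 2.6734 = 0.107 bits.

0.107 bits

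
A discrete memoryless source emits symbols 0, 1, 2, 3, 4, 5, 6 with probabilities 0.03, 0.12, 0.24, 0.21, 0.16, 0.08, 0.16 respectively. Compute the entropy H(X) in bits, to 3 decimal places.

2.623 bits

H = −Σ pᵢ log₂ pᵢ.
−0.03·log₂(0.03) = 0.1518
−0.12·log₂(0.12) = 0.3671
−0.24·log₂(0.24) = 0.4941
−0.21·log₂(0.21) = 0.4728
−0.16·log₂(0.16) = 0.4230
−0.08·log₂(0.08) = 0.2915
−0.16·log₂(0.16) = 0.4230
Sum ≈ 2.6233 → 2.623 bits.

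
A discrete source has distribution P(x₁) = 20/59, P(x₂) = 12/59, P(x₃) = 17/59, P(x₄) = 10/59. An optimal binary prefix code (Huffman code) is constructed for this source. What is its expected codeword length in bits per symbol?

2 bits/symbol

Repeatedly combine the two least-probable nodes; the expected code length is the sum of the merged weights.
merge 10/59 + 12/59 → 22/59
merge 17/59 + 20/59 → 37/59
merge 22/59 + 37/59 → 1
L = 22/59 + 37/59 + 1 = 2 bits/symbol.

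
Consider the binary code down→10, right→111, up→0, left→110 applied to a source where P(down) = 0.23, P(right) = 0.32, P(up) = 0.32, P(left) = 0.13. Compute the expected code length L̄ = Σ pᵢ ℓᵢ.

L̄ = Σ pᵢ·ℓᵢ = 0.23·2 + 0.32·3 + 0.32·1 + 0.13·3 = 2.13 bits/symbol.

2.13 bits/symbol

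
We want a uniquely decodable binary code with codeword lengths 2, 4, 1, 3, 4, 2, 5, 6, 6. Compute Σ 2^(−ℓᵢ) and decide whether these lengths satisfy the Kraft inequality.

With common denominator 2^6 = 64: Σ 2^(−ℓᵢ) = 16/64 + 4/64 + 32/64 + 8/64 + 4/64 + 16/64 + 2/64 + 1/64 + 1/64 = 84/64 = 1.3125.
Kraft's inequality requires Σ ≤ 1; here Σ = 1.3125 > 1, so no such prefix code exists.

1.3125; no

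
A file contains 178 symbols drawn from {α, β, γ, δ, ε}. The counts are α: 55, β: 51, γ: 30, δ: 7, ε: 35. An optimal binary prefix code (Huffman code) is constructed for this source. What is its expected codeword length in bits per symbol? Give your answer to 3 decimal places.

2.208 bits/symbol

Probabilities are the counts divided by 178.
Repeatedly combine the two least-probable nodes; the expected code length is the sum of the merged weights.
merge 7/178 + 15/89 → 37/178
merge 35/178 + 37/178 → 36/89
merge 51/178 + 55/178 → 53/89
merge 36/89 + 53/89 → 1
L = 37/178 + 36/89 + 53/89 + 1 = 393/178 ≈ 2.208 bits/symbol.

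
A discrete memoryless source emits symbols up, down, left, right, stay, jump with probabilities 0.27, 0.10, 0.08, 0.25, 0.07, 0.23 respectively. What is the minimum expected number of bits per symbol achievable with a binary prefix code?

Repeatedly combine the two least-probable nodes; the expected code length is the sum of the merged weights.
merge 7/100 + 2/25 → 3/20
merge 1/10 + 3/20 → 1/4
merge 23/100 + 1/4 → 12/25
merge 1/4 + 27/100 → 13/25
merge 12/25 + 13/25 → 1
L = 3/20 + 1/4 + 12/25 + 13/25 + 1 = 12/5 = 2.4 bits/symbol.

2.4 bits/symbol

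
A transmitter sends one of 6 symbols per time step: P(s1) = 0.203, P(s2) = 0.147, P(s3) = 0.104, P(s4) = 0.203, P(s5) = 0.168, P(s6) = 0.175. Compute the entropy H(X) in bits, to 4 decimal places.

2.5526 bits

H = −Σ pᵢ log₂ pᵢ.
−0.203·log₂(0.203) = 0.4670
−0.147·log₂(0.147) = 0.4066
−0.104·log₂(0.104) = 0.3396
−0.203·log₂(0.203) = 0.4670
−0.168·log₂(0.168) = 0.4323
−0.175·log₂(0.175) = 0.4401
Sum ≈ 2.5526 → 2.5526 bits.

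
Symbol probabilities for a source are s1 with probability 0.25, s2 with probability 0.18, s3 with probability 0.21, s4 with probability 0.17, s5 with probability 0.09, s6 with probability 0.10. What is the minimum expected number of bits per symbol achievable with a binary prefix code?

Repeatedly combine the two least-probable nodes; the expected code length is the sum of the merged weights.
merge 9/100 + 1/10 → 19/100
merge 17/100 + 9/50 → 7/20
merge 19/100 + 21/100 → 2/5
merge 1/4 + 7/20 → 3/5
merge 2/5 + 3/5 → 1
L = 19/100 + 7/20 + 2/5 + 3/5 + 1 = 127/50 = 2.54 bits/symbol.

2.54 bits/symbol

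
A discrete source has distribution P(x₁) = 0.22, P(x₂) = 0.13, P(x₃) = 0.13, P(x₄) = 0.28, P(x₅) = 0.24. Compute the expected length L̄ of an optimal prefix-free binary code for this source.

Repeatedly combine the two least-probable nodes; the expected code length is the sum of the merged weights.
merge 13/100 + 13/100 → 13/50
merge 11/50 + 6/25 → 23/50
merge 13/50 + 7/25 → 27/50
merge 23/50 + 27/50 → 1
L = 13/50 + 23/50 + 27/50 + 1 = 113/50 = 2.26 bits/symbol.

2.26 bits/symbol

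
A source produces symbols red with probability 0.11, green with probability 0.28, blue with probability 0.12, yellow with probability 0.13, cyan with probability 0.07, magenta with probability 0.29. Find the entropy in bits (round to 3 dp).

H = −Σ pᵢ log₂ pᵢ.
−0.11·log₂(0.11) = 0.3503
−0.28·log₂(0.28) = 0.5142
−0.12·log₂(0.12) = 0.3671
−0.13·log₂(0.13) = 0.3826
−0.07·log₂(0.07) = 0.2686
−0.29·log₂(0.29) = 0.5179
Sum ≈ 2.4007 → 2.401 bits.

2.401 bits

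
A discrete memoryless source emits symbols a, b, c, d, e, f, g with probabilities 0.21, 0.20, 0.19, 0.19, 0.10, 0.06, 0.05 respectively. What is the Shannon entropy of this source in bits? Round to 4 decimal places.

H = −Σ pᵢ log₂ pᵢ.
−0.21·log₂(0.21) = 0.4728
−0.20·log₂(0.20) = 0.4644
−0.19·log₂(0.19) = 0.4552
−0.19·log₂(0.19) = 0.4552
−0.10·log₂(0.10) = 0.3322
−0.06·log₂(0.06) = 0.2435
−0.05·log₂(0.05) = 0.2161
Sum ≈ 2.6395 → 2.6395 bits.

2.6395 bits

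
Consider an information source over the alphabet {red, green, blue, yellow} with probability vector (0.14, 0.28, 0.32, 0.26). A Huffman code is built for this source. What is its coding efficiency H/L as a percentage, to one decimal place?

Entropy H = −Σ p log₂ p ≈ 1.9427 bits.
Huffman merges: 7/50+13/50→2/5; 7/25+8/25→3/5; 2/5+3/5→1. L = 2 ≈ 2.0000.
Efficiency = H/L = 1.9427/2.0000 = 97.1%.

97.1%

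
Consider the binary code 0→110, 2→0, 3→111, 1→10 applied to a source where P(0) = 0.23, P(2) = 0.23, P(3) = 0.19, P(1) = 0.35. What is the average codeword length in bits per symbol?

2.19 bits/symbol

L̄ = Σ pᵢ·ℓᵢ = 0.23·3 + 0.23·1 + 0.19·3 + 0.35·2 = 2.19 bits/symbol.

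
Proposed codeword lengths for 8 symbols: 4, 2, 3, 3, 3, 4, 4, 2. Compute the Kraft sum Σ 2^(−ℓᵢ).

With common denominator 2^4 = 16: Σ 2^(−ℓᵢ) = 1/16 + 4/16 + 2/16 + 2/16 + 2/16 + 1/16 + 1/16 + 4/16 = 17/16 = 1.0625.

1.0625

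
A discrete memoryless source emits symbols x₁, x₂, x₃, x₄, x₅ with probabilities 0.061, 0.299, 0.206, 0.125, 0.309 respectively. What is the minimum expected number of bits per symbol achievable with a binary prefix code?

2.186 bits/symbol

Repeatedly combine the two least-probable nodes; the expected code length is the sum of the merged weights.
merge 61/1000 + 1/8 → 93/500
merge 93/500 + 103/500 → 49/125
merge 299/1000 + 309/1000 → 76/125
merge 49/125 + 76/125 → 1
L = 93/500 + 49/125 + 76/125 + 1 = 1093/500 = 2.186 bits/symbol.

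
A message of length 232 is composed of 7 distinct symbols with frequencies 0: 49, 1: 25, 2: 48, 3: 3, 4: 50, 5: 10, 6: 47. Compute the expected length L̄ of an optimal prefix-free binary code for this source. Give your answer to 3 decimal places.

Probabilities are the counts divided by 232.
Repeatedly combine the two least-probable nodes; the expected code length is the sum of the merged weights.
merge 3/232 + 5/116 → 13/232
merge 13/232 + 25/232 → 19/116
merge 19/116 + 47/232 → 85/232
merge 6/29 + 49/232 → 97/232
merge 25/116 + 85/232 → 135/232
merge 97/232 + 135/232 → 1
L = 13/232 + 19/116 + 85/232 + 97/232 + 135/232 + 1 = 75/29 ≈ 2.586 bits/symbol.

2.586 bits/symbol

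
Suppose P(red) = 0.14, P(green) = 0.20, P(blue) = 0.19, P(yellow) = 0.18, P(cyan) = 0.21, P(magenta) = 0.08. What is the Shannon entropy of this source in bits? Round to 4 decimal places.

H = −Σ pᵢ log₂ pᵢ.
−0.14·log₂(0.14) = 0.3971
−0.20·log₂(0.20) = 0.4644
−0.19·log₂(0.19) = 0.4552
−0.18·log₂(0.18) = 0.4453
−0.21·log₂(0.21) = 0.4728
−0.08·log₂(0.08) = 0.2915
Sum ≈ 2.5264 → 2.5264 bits.

2.5264 bits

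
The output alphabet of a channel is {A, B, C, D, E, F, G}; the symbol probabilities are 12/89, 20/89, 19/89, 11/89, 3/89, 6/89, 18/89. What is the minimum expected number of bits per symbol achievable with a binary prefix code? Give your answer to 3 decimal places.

2.663 bits/symbol

Repeatedly combine the two least-probable nodes; the expected code length is the sum of the merged weights.
merge 3/89 + 6/89 → 9/89
merge 9/89 + 11/89 → 20/89
merge 12/89 + 18/89 → 30/89
merge 19/89 + 20/89 → 39/89
merge 20/89 + 30/89 → 50/89
merge 39/89 + 50/89 → 1
L = 9/89 + 20/89 + 30/89 + 39/89 + 50/89 + 1 = 237/89 ≈ 2.663 bits/symbol.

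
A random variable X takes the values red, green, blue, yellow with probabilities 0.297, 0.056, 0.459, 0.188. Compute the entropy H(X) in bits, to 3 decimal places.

H = −Σ pᵢ log₂ pᵢ.
−0.297·log₂(0.297) = 0.5202
−0.056·log₂(0.056) = 0.2329
−0.459·log₂(0.459) = 0.5157
−0.188·log₂(0.188) = 0.4533
Sum ≈ 1.7220 → 1.722 bits.

1.722 bits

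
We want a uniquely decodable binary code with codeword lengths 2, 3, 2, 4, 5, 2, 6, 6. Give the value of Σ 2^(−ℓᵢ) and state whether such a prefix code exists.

1; yes

With common denominator 2^6 = 64: Σ 2^(−ℓᵢ) = 16/64 + 8/64 + 16/64 + 4/64 + 2/64 + 16/64 + 1/64 + 1/64 = 64/64 = 1.
Kraft's inequality requires Σ ≤ 1; here Σ = 1 ≤ 1, so such a prefix code exists.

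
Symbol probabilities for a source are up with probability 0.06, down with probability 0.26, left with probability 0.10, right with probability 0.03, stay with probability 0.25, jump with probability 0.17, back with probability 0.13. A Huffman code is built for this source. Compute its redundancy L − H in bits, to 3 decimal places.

Entropy H = −Σ p log₂ p ≈ 2.5500 bits.
Huffman merges: 3/100+3/50→9/100; 9/100+1/10→19/100; 13/100+17/100→3/10; 19/100+1/4→11/25; 13/50+3/10→14/25; 11/25+14/25→1. L = 129/50 ≈ 2.5800.
L − H = 2.5800 − 2.5500 = 0.030 bits.

0.030 bits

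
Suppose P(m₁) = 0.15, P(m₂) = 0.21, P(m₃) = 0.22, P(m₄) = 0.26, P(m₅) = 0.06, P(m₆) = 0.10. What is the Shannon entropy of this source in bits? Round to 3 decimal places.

2.445 bits

H = −Σ pᵢ log₂ pᵢ.
−0.15·log₂(0.15) = 0.4105
−0.21·log₂(0.21) = 0.4728
−0.22·log₂(0.22) = 0.4806
−0.26·log₂(0.26) = 0.5053
−0.06·log₂(0.06) = 0.2435
−0.10·log₂(0.10) = 0.3322
Sum ≈ 2.4450 → 2.445 bits.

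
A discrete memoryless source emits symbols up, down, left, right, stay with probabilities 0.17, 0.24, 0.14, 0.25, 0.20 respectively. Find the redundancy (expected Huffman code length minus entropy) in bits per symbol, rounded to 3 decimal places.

Entropy H = −Σ p log₂ p ≈ 2.2902 bits.
Huffman merges: 7/50+17/100→31/100; 1/5+6/25→11/25; 1/4+31/100→14/25; 11/25+14/25→1. L = 231/100 ≈ 2.3100.
L − H = 2.3100 − 2.2902 = 0.020 bits.

0.020 bits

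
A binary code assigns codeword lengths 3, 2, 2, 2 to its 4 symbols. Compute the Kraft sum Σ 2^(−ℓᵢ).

With common denominator 2^3 = 8: Σ 2^(−ℓᵢ) = 1/8 + 2/8 + 2/8 + 2/8 = 7/8 = 0.875.

0.875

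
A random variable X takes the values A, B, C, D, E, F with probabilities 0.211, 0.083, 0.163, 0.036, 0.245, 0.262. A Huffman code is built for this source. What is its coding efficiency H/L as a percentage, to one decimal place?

Entropy H = −Σ p log₂ p ≈ 2.3743 bits.
Huffman merges: 9/250+83/1000→119/1000; 119/1000+163/1000→141/500; 211/1000+49/200→57/125; 131/500+141/500→68/125; 57/125+68/125→1. L = 2401/1000 ≈ 2.4010.
Efficiency = H/L = 2.3743/2.4010 = 98.9%.

98.9%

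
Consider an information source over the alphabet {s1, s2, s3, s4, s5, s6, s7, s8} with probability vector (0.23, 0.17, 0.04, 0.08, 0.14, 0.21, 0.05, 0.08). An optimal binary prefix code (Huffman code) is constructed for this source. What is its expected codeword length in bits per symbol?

Repeatedly combine the two least-probable nodes; the expected code length is the sum of the merged weights.
merge 1/25 + 1/20 → 9/100
merge 2/25 + 2/25 → 4/25
merge 9/100 + 7/50 → 23/100
merge 4/25 + 17/100 → 33/100
merge 21/100 + 23/100 → 11/25
merge 23/100 + 33/100 → 14/25
merge 11/25 + 14/25 → 1
L = 9/100 + 4/25 + 23/100 + 33/100 + 11/25 + 14/25 + 1 = 281/100 = 2.81 bits/symbol.

2.81 bits/symbol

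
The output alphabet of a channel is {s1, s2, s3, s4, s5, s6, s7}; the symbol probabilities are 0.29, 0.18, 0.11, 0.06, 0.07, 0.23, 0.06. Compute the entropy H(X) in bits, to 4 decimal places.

H = −Σ pᵢ log₂ pᵢ.
−0.29·log₂(0.29) = 0.5179
−0.18·log₂(0.18) = 0.4453
−0.11·log₂(0.11) = 0.3503
−0.06·log₂(0.06) = 0.2435
−0.07·log₂(0.07) = 0.2686
−0.23·log₂(0.23) = 0.4877
−0.06·log₂(0.06) = 0.2435
Sum ≈ 2.5568 → 2.5568 bits.

2.5568 bits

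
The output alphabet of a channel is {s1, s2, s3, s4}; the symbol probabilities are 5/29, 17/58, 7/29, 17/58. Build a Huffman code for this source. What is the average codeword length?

2 bits/symbol

Repeatedly combine the two least-probable nodes; the expected code length is the sum of the merged weights.
merge 5/29 + 7/29 → 12/29
merge 17/58 + 17/58 → 17/29
merge 12/29 + 17/29 → 1
L = 12/29 + 17/29 + 1 = 2 bits/symbol.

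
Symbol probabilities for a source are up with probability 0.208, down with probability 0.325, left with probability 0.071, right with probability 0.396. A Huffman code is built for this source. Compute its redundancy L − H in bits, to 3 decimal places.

Entropy H = −Σ p log₂ p ≈ 1.7983 bits.
Huffman merges: 71/1000+26/125→279/1000; 279/1000+13/40→151/250; 99/250+151/250→1. L = 1883/1000 ≈ 1.8830.
L − H = 1.8830 − 1.7983 = 0.085 bits.

0.085 bits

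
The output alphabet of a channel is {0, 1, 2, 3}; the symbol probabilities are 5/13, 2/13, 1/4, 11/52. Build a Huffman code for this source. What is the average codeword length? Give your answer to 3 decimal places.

1.981 bits/symbol

Repeatedly combine the two least-probable nodes; the expected code length is the sum of the merged weights.
merge 2/13 + 11/52 → 19/52
merge 1/4 + 19/52 → 8/13
merge 5/13 + 8/13 → 1
L = 19/52 + 8/13 + 1 = 103/52 ≈ 1.981 bits/symbol.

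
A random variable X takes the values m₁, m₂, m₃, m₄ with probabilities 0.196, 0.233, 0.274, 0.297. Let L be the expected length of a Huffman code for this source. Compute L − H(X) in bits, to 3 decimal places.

0.018 bits

Entropy H = −Σ p log₂ p ≈ 1.9824 bits.
Huffman merges: 49/250+233/1000→429/1000; 137/500+297/1000→571/1000; 429/1000+571/1000→1. L = 2 ≈ 2.0000.
L − H = 2.0000 − 1.9824 = 0.018 bits.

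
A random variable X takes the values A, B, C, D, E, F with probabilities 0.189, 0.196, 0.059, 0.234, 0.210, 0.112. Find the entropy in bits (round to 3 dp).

H = −Σ pᵢ log₂ pᵢ.
−0.189·log₂(0.189) = 0.4543
−0.196·log₂(0.196) = 0.4608
−0.059·log₂(0.059) = 0.2409
−0.234·log₂(0.234) = 0.4903
−0.210·log₂(0.210) = 0.4728
−0.112·log₂(0.112) = 0.3537
Sum ≈ 2.4729 → 2.473 bits.

2.473 bits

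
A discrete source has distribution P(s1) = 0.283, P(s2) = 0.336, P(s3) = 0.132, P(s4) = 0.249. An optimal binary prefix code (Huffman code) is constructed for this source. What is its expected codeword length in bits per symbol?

2 bits/symbol

Repeatedly combine the two least-probable nodes; the expected code length is the sum of the merged weights.
merge 33/250 + 249/1000 → 381/1000
merge 283/1000 + 42/125 → 619/1000
merge 381/1000 + 619/1000 → 1
L = 381/1000 + 619/1000 + 1 = 2 bits/symbol.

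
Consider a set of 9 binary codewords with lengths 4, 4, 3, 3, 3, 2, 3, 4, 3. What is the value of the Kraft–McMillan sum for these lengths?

1.0625

With common denominator 2^4 = 16: Σ 2^(−ℓᵢ) = 1/16 + 1/16 + 2/16 + 2/16 + 2/16 + 4/16 + 2/16 + 1/16 + 2/16 = 17/16 = 1.0625.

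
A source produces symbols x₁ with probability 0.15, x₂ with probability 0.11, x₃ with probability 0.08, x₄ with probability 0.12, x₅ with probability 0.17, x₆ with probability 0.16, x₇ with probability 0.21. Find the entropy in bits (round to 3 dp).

H = −Σ pᵢ log₂ pᵢ.
−0.15·log₂(0.15) = 0.4105
−0.11·log₂(0.11) = 0.3503
−0.08·log₂(0.08) = 0.2915
−0.12·log₂(0.12) = 0.3671
−0.17·log₂(0.17) = 0.4346
−0.16·log₂(0.16) = 0.4230
−0.21·log₂(0.21) = 0.4728
Sum ≈ 2.7498 → 2.750 bits.

2.750 bits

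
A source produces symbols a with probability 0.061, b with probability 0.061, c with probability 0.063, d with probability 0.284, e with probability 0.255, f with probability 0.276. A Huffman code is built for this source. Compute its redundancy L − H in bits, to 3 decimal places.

0.032 bits

Entropy H = −Σ p log₂ p ≈ 2.2746 bits.
Huffman merges: 61/1000+61/1000→61/500; 63/1000+61/500→37/200; 37/200+51/200→11/25; 69/250+71/250→14/25; 11/25+14/25→1. L = 2307/1000 ≈ 2.3070.
L − H = 2.3070 − 2.2746 = 0.032 bits.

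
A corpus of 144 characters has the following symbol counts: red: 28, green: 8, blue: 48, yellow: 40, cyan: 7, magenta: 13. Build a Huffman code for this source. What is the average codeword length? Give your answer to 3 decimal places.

2.299 bits/symbol

Probabilities are the counts divided by 144.
Repeatedly combine the two least-probable nodes; the expected code length is the sum of the merged weights.
merge 7/144 + 1/18 → 5/48
merge 13/144 + 5/48 → 7/36
merge 7/36 + 7/36 → 7/18
merge 5/18 + 1/3 → 11/18
merge 7/18 + 11/18 → 1
L = 5/48 + 7/36 + 7/18 + 11/18 + 1 = 331/144 ≈ 2.299 bits/symbol.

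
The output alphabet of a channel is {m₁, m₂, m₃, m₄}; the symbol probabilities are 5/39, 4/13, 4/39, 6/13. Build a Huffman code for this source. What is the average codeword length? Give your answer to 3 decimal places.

Repeatedly combine the two least-probable nodes; the expected code length is the sum of the merged weights.
merge 4/39 + 5/39 → 3/13
merge 3/13 + 4/13 → 7/13
merge 6/13 + 7/13 → 1
L = 3/13 + 7/13 + 1 = 23/13 ≈ 1.769 bits/symbol.

1.769 bits/symbol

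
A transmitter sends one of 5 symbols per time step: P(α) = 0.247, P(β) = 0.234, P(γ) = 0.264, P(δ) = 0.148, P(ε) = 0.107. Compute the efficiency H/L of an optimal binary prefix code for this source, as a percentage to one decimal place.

99.7%

Entropy H = −Σ p log₂ p ≈ 2.2488 bits.
Huffman merges: 107/1000+37/250→51/200; 117/500+247/1000→481/1000; 51/200+33/125→519/1000; 481/1000+519/1000→1. L = 451/200 ≈ 2.2550.
Efficiency = H/L = 2.2488/2.2550 = 99.7%.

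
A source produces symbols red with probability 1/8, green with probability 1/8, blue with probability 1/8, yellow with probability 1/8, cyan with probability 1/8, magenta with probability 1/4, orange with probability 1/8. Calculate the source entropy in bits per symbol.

2.75 bits

Each probability is a power of 1/2, so log₂(1/p) is an integer.
H = Σ p·log₂(1/p) = 1/8·3 + 1/8·3 + 1/8·3 + 1/8·3 + 1/8·3 + 1/4·2 + 1/8·3 = 2.75 bits.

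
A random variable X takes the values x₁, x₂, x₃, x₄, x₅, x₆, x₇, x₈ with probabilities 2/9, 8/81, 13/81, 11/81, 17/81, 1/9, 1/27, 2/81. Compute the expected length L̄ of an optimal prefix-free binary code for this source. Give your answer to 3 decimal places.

2.790 bits/symbol

Repeatedly combine the two least-probable nodes; the expected code length is the sum of the merged weights.
merge 2/81 + 1/27 → 5/81
merge 5/81 + 8/81 → 13/81
merge 1/9 + 11/81 → 20/81
merge 13/81 + 13/81 → 26/81
merge 17/81 + 2/9 → 35/81
merge 20/81 + 26/81 → 46/81
merge 35/81 + 46/81 → 1
L = 5/81 + 13/81 + 20/81 + 26/81 + 35/81 + 46/81 + 1 = 226/81 ≈ 2.790 bits/symbol.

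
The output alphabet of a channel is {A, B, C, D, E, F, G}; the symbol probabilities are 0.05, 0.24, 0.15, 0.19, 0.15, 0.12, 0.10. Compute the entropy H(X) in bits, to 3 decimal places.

2.686 bits

H = −Σ pᵢ log₂ pᵢ.
−0.05·log₂(0.05) = 0.2161
−0.24·log₂(0.24) = 0.4941
−0.15·log₂(0.15) = 0.4105
−0.19·log₂(0.19) = 0.4552
−0.15·log₂(0.15) = 0.4105
−0.12·log₂(0.12) = 0.3671
−0.10·log₂(0.10) = 0.3322
Sum ≈ 2.6858 → 2.686 bits.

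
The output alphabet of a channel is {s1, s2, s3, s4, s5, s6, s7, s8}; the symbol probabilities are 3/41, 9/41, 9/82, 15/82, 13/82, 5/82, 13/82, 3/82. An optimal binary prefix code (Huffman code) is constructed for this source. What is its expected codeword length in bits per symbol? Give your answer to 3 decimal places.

2.866 bits/symbol

Repeatedly combine the two least-probable nodes; the expected code length is the sum of the merged weights.
merge 3/82 + 5/82 → 4/41
merge 3/41 + 4/41 → 7/41
merge 9/82 + 13/82 → 11/41
merge 13/82 + 7/41 → 27/82
merge 15/82 + 9/41 → 33/82
merge 11/41 + 27/82 → 49/82
merge 33/82 + 49/82 → 1
L = 4/41 + 7/41 + 11/41 + 27/82 + 33/82 + 49/82 + 1 = 235/82 ≈ 2.866 bits/symbol.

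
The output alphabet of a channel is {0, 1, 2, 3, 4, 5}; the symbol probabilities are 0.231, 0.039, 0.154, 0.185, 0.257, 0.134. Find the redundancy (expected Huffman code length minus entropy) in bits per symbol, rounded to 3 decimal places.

Entropy H = −Σ p log₂ p ≈ 2.4292 bits.
Huffman merges: 39/1000+67/500→173/1000; 77/500+173/1000→327/1000; 37/200+231/1000→52/125; 257/1000+327/1000→73/125; 52/125+73/125→1. L = 5/2 ≈ 2.5000.
L − H = 2.5000 − 2.4292 = 0.071 bits.

0.071 bits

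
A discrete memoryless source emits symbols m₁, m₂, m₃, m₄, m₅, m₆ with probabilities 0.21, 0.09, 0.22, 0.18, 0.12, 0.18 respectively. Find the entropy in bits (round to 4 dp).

H = −Σ pᵢ log₂ pᵢ.
−0.21·log₂(0.21) = 0.4728
−0.09·log₂(0.09) = 0.3127
−0.22·log₂(0.22) = 0.4806
−0.18·log₂(0.18) = 0.4453
−0.12·log₂(0.12) = 0.3671
−0.18·log₂(0.18) = 0.4453
Sum ≈ 2.5237 → 2.5237 bits.

2.5237 bits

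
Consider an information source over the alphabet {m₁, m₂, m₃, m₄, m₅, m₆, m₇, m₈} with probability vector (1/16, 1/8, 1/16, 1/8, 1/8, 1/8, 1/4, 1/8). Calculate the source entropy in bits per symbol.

Each probability is a power of 1/2, so log₂(1/p) is an integer.
H = Σ p·log₂(1/p) = 1/16·4 + 1/8·3 + 1/16·4 + 1/8·3 + 1/8·3 + 1/8·3 + 1/4·2 + 1/8·3 = 2.875 bits.

2.875 bits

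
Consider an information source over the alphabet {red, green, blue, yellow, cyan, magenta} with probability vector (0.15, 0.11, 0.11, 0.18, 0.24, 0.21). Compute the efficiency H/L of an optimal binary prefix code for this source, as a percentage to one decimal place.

Entropy H = −Σ p log₂ p ≈ 2.5234 bits.
Huffman merges: 11/100+11/100→11/50; 3/20+9/50→33/100; 21/100+11/50→43/100; 6/25+33/100→57/100; 43/100+57/100→1. L = 51/20 ≈ 2.5500.
Efficiency = H/L = 2.5234/2.5500 = 99.0%.

99.0%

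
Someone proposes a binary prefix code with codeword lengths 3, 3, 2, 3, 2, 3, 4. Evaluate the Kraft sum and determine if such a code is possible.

With common denominator 2^4 = 16: Σ 2^(−ℓᵢ) = 2/16 + 2/16 + 4/16 + 2/16 + 4/16 + 2/16 + 1/16 = 17/16 = 1.0625.
Kraft's inequality requires Σ ≤ 1; here Σ = 1.0625 > 1, so no such prefix code exists.

1.0625; no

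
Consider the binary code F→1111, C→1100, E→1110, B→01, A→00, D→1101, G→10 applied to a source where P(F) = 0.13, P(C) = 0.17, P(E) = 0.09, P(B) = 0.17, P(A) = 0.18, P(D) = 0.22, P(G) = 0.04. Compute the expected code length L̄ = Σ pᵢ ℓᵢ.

L̄ = Σ pᵢ·ℓᵢ = 0.13·4 + 0.17·4 + 0.09·4 + 0.17·2 + 0.18·2 + 0.22·4 + 0.04·2 = 3.22 bits/symbol.

3.22 bits/symbol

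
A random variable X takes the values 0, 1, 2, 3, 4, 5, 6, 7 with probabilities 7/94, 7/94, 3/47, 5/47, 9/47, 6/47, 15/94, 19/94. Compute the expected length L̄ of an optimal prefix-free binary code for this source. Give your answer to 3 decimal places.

Repeatedly combine the two least-probable nodes; the expected code length is the sum of the merged weights.
merge 3/47 + 7/94 → 13/94
merge 7/94 + 5/47 → 17/94
merge 6/47 + 13/94 → 25/94
merge 15/94 + 17/94 → 16/47
merge 9/47 + 19/94 → 37/94
merge 25/94 + 16/47 → 57/94
merge 37/94 + 57/94 → 1
L = 13/94 + 17/94 + 25/94 + 16/47 + 37/94 + 57/94 + 1 = 275/94 ≈ 2.926 bits/symbol.

2.926 bits/symbol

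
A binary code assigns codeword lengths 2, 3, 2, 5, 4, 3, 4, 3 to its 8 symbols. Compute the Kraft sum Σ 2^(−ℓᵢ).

With common denominator 2^5 = 32: Σ 2^(−ℓᵢ) = 8/32 + 4/32 + 8/32 + 1/32 + 2/32 + 4/32 + 2/32 + 4/32 = 33/32 = 1.03125.

1.03125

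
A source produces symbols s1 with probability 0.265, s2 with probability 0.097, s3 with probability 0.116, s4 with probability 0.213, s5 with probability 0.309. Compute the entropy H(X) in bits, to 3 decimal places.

H = −Σ pᵢ log₂ pᵢ.
−0.265·log₂(0.265) = 0.5077
−0.097·log₂(0.097) = 0.3265
−0.116·log₂(0.116) = 0.3605
−0.213·log₂(0.213) = 0.4752
−0.309·log₂(0.309) = 0.5235
Sum ≈ 2.1935 → 2.193 bits.

2.193 bits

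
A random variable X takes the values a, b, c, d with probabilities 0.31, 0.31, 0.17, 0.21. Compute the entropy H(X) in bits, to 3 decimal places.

1.955 bits

H = −Σ pᵢ log₂ pᵢ.
−0.31·log₂(0.31) = 0.5238
−0.31·log₂(0.31) = 0.5238
−0.17·log₂(0.17) = 0.4346
−0.21·log₂(0.21) = 0.4728
Sum ≈ 1.9550 → 1.955 bits.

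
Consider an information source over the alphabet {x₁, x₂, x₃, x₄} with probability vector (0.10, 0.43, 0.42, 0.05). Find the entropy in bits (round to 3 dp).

H = −Σ pᵢ log₂ pᵢ.
−0.10·log₂(0.10) = 0.3322
−0.43·log₂(0.43) = 0.5236
−0.42·log₂(0.42) = 0.5256
−0.05·log₂(0.05) = 0.2161
Sum ≈ 1.5975 → 1.597 bits.

1.597 bits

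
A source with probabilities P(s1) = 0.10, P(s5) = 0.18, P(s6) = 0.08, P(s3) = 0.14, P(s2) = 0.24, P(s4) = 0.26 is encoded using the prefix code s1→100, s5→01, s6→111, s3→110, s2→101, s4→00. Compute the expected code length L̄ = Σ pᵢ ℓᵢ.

L̄ = Σ pᵢ·ℓᵢ = 0.10·3 + 0.18·2 + 0.08·3 + 0.14·3 + 0.24·3 + 0.26·2 = 2.56 bits/symbol.

2.56 bits/symbol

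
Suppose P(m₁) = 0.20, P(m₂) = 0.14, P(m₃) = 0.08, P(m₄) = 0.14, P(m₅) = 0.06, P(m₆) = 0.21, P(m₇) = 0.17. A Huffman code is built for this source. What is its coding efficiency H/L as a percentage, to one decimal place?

Entropy H = −Σ p log₂ p ≈ 2.7011 bits.
Huffman merges: 3/50+2/25→7/50; 7/50+7/50→7/25; 7/50+17/100→31/100; 1/5+21/100→41/100; 7/25+31/100→59/100; 41/100+59/100→1. L = 273/100 ≈ 2.7300.
Efficiency = H/L = 2.7011/2.7300 = 98.9%.

98.9%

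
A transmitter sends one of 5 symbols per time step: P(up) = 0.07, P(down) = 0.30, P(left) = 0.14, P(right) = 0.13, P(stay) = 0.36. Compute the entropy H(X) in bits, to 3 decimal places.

2.100 bits

H = −Σ pᵢ log₂ pᵢ.
−0.07·log₂(0.07) = 0.2686
−0.30·log₂(0.30) = 0.5211
−0.14·log₂(0.14) = 0.3971
−0.13·log₂(0.13) = 0.3826
−0.36·log₂(0.36) = 0.5306
Sum ≈ 2.1000 → 2.100 bits.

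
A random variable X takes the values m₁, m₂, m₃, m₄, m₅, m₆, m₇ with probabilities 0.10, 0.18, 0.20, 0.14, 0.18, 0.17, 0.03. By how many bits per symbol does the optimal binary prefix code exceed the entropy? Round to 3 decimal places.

0.079 bits

Entropy H = −Σ p log₂ p ≈ 2.6707 bits.
Huffman merges: 3/100+1/10→13/100; 13/100+7/50→27/100; 17/100+9/50→7/20; 9/50+1/5→19/50; 27/100+7/20→31/50; 19/50+31/50→1. L = 11/4 ≈ 2.7500.
L − H = 2.7500 − 2.6707 = 0.079 bits.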